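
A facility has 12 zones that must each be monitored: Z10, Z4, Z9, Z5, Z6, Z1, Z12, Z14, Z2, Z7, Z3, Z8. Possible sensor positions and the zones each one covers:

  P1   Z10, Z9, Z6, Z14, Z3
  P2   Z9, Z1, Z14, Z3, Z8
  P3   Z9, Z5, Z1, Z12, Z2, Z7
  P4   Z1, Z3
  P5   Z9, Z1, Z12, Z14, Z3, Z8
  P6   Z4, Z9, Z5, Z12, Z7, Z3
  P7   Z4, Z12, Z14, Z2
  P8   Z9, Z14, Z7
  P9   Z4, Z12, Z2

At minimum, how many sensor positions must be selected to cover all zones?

P1, P2, P3, P6 together cover {Z10, Z4, Z9, Z5, Z6, Z1, Z12, Z14, Z2, Z7, Z3, Z8} — every zone.
No 3 of the 9 sensor positions cover everything (all 84 triples fall short), so 4 is minimum.

4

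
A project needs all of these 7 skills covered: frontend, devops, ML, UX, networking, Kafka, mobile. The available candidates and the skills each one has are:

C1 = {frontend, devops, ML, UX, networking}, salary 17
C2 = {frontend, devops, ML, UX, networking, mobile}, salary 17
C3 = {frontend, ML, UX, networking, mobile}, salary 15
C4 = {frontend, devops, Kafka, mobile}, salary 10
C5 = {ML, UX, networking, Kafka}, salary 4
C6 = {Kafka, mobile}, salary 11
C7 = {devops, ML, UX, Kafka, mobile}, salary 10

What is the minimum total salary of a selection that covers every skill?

14

C4, C5 cover every skill at salary 10 + 4 = 14.
Any cover uses at least 2 candidates; among all covering selections none totals below 14.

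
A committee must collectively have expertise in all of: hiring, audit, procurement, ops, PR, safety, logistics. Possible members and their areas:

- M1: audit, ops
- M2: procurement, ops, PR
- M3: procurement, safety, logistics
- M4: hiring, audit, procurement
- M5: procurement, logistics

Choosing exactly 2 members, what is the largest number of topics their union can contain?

Choosing M1, M3 covers {audit, procurement, ops, safety, logistics} — 5 topics.
No choice of 2 members does better; here hiring, PR are left uncovered.

5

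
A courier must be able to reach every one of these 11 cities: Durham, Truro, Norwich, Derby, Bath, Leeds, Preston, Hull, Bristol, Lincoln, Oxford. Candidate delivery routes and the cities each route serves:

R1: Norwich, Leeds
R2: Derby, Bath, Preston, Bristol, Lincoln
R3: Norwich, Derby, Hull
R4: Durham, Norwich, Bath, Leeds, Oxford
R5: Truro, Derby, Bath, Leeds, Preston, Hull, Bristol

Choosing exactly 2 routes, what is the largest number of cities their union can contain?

Choosing R4, R5 covers {Durham, Truro, Norwich, Derby, Bath, Leeds, Preston, Hull, Bristol, Oxford} — 10 cities.
No choice of 2 routes does better; here Lincoln is left uncovered.

10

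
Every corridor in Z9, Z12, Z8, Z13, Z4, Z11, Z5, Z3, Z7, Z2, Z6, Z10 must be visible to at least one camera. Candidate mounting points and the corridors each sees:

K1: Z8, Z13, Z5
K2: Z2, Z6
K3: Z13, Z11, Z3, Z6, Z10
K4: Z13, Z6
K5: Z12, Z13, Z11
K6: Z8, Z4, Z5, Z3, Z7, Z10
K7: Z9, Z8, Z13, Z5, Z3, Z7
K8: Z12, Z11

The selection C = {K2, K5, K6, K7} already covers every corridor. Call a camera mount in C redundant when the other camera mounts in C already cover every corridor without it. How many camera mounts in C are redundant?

0

Drop K2: Z2, Z6 uncovered — not redundant.
Drop K5: Z12, Z11 uncovered — not redundant.
Drop K6: Z4, Z10 uncovered — not redundant.
Drop K7: Z9 uncovered — not redundant.
None of the camera mounts in C is redundant.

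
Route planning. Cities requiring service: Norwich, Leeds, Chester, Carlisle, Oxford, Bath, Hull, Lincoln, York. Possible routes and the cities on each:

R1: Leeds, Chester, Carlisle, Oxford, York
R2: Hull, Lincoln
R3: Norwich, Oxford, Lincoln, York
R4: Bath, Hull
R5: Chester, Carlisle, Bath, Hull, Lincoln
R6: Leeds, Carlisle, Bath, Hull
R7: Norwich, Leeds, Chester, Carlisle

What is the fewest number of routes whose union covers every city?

R1, R3, R4 together cover {Norwich, Leeds, Chester, Carlisle, Oxford, Bath, Hull, Lincoln, York} — every city.
No 2 of the 7 routes cover everything (all 21 pairs fall short), so 3 is minimum.

3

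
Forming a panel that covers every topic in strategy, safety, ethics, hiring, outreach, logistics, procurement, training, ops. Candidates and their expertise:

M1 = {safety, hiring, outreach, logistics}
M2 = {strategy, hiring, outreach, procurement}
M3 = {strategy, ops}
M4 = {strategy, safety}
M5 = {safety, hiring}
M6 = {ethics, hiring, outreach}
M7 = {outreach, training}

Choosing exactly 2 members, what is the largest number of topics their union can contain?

6

Choosing M1, M2 covers {strategy, safety, hiring, outreach, logistics, procurement} — 6 topics.
No choice of 2 members does better; here ethics, training, ops are left uncovered.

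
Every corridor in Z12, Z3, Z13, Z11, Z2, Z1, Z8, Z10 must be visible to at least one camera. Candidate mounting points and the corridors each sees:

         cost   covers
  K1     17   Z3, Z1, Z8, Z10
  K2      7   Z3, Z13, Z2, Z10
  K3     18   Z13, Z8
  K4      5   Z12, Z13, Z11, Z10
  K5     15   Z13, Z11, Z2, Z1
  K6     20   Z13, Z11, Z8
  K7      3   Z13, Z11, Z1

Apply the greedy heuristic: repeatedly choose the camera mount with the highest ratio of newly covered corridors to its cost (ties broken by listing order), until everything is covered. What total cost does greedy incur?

Pick 1: K7 adds 3 new (Z13, Z11, Z1) at cost 3 (ratio 3/3).
Pick 2: K2 adds 3 new (Z3, Z2, Z10) at cost 7 (ratio 3/7).
Pick 3: K4 adds 1 new (Z12) at cost 5 (ratio 1/5).
Pick 4: K1 adds 1 new (Z8) at cost 17 (ratio 1/17).
Greedy total cost: 3 + 7 + 5 + 17 = 32. (The true optimum is 29, so greedy overshoots here.)

32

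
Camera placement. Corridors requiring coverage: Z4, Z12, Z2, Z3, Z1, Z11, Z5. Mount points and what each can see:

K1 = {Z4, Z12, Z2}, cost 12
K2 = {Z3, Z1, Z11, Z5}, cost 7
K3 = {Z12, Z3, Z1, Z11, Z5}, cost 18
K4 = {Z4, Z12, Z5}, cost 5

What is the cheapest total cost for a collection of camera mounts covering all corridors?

19

K1, K2 cover every corridor at cost 12 + 7 = 19.
Any cover uses at least 2 camera mounts; among all covering selections none totals below 19.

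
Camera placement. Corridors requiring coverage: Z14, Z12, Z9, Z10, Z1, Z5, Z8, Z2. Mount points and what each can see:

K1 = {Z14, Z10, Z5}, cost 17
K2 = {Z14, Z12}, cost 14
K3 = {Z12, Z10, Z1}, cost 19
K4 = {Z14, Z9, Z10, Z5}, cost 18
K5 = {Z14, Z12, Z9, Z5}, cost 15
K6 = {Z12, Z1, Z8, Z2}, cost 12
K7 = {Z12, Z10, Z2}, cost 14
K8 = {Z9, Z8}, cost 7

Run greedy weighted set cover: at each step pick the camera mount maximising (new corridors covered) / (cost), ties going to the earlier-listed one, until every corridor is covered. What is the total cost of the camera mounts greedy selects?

Pick 1: K6 adds 4 new (Z12, Z1, Z8, Z2) at cost 12 (ratio 4/12).
Pick 2: K4 adds 4 new (Z14, Z9, Z10, Z5) at cost 18 (ratio 4/18).
Greedy total cost: 12 + 18 = 30.

30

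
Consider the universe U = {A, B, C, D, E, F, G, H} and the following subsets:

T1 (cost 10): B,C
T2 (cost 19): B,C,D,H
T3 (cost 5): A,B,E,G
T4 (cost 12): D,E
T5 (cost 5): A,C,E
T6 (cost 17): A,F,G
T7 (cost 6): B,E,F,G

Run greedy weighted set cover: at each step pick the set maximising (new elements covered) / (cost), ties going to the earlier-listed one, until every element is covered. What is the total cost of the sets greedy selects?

Pick 1: T3 adds 4 new (A, B, E, G) at cost 5 (ratio 4/5).
Pick 2: T5 adds 1 new (C) at cost 5 (ratio 1/5).
Pick 3: T7 adds 1 new (F) at cost 6 (ratio 1/6).
Pick 4: T2 adds 2 new (D, H) at cost 19 (ratio 2/19).
Greedy total cost: 5 + 5 + 6 + 19 = 35. (The true optimum is 30, so greedy overshoots here.)

35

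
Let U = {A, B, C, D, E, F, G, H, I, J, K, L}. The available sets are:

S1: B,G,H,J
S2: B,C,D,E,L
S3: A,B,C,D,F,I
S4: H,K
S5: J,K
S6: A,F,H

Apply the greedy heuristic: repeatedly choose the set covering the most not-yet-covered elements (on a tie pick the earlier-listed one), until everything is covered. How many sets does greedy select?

Pick 1: S3 covers 6 new elements (A, B, C, D, F, I).
Pick 2: S1 covers 3 new elements (G, H, J).
Pick 3: S2 covers 2 new elements (E, L).
Pick 4: S4 covers 1 new elements (K).
Greedy uses 4 sets.

4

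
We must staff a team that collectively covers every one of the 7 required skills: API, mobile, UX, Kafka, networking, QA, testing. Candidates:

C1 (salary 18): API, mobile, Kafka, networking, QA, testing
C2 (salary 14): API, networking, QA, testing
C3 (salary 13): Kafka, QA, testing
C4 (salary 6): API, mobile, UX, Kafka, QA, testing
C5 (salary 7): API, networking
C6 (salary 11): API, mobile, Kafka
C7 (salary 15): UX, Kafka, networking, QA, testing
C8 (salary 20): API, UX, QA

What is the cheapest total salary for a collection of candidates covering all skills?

C4, C5 cover every skill at salary 6 + 7 = 13.
Any cover uses at least 2 candidates; among all covering selections none totals below 13.

13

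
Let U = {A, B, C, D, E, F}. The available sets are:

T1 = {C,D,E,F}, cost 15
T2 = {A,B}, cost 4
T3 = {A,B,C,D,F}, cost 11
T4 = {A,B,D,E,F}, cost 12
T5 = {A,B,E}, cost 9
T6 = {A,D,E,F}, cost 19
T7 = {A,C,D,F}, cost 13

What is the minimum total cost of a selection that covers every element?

T1, T2 cover every element at cost 15 + 4 = 19.
Any cover uses at least 2 sets; among all covering selections none totals below 19.
Greedy by coverage-per-cost would pick T2, T3, T5 for 24 — worse than the optimum 19.

19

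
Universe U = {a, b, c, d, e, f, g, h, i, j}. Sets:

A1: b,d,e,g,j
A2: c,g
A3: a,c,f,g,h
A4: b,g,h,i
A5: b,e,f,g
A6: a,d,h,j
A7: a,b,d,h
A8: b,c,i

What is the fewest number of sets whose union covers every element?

A1, A3, A4 together cover {a, b, c, d, e, f, g, h, i, j} — every element.
No 2 of the 8 sets cover everything (all 28 pairs fall short), so 3 is minimum.

3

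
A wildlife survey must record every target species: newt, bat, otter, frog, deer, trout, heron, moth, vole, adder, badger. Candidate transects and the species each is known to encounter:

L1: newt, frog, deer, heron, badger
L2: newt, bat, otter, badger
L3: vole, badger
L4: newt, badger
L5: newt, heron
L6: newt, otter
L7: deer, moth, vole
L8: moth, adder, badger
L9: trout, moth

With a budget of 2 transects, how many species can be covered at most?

Choosing L1, L2 covers {newt, bat, otter, frog, deer, heron, badger} — 7 species.
No choice of 2 transects does better; here trout, moth, vole, adder are left uncovered.

7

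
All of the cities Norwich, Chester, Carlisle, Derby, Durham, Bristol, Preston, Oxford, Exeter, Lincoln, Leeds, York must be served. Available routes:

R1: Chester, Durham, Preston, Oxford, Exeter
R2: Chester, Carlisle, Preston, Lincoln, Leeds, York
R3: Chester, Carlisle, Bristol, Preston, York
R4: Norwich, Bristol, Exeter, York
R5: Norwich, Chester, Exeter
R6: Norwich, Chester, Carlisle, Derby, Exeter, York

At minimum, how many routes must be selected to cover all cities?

4

R1, R2, R3, R6 together cover {Norwich, Chester, Carlisle, Derby, Durham, Bristol, Preston, Oxford, Exeter, Lincoln, Leeds, York} — every city.
No 3 of the 6 routes cover everything (all 20 triples fall short), so 4 is minimum.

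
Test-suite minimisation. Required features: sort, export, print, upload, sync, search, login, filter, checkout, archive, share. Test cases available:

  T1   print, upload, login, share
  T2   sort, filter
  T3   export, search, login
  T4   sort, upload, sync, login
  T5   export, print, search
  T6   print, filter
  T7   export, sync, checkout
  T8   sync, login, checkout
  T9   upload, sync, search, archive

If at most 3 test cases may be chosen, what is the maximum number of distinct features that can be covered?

9

Choosing T1, T2, T7 covers {sort, export, print, upload, sync, login, filter, checkout, share} — 9 features.
No choice of 3 test cases does better; here search, archive are left uncovered.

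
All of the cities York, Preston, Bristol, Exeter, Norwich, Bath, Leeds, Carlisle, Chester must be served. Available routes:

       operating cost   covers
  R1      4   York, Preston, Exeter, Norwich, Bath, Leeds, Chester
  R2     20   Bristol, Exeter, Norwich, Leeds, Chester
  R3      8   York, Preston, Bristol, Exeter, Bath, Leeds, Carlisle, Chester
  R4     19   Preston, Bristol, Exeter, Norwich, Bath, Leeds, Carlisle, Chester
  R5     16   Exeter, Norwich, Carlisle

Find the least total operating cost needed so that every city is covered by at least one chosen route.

12

R1, R3 cover every city at operating cost 4 + 8 = 12.
Any cover uses at least 2 routes; among all covering selections none totals below 12.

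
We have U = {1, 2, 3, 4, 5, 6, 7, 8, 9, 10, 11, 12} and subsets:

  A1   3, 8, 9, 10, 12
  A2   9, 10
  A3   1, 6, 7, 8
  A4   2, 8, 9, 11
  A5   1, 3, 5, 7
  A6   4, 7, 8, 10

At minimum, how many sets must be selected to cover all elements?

5

A1, A3, A4, A5, A6 together cover {1, 2, 3, 4, 5, 6, 7, 8, 9, 10, 11, 12} — every element.
No 4 of the 6 sets cover everything (all 15 size-4 selections fall short), so 5 is minimum.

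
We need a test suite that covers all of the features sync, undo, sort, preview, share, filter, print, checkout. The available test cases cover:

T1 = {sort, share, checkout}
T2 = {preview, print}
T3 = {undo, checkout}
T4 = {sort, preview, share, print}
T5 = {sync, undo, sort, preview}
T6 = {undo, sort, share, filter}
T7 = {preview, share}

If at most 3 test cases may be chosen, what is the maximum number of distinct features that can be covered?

7

Choosing T1, T2, T5 covers {sync, undo, sort, preview, share, print, checkout} — 7 features.
No choice of 3 test cases does better; here filter is left uncovered.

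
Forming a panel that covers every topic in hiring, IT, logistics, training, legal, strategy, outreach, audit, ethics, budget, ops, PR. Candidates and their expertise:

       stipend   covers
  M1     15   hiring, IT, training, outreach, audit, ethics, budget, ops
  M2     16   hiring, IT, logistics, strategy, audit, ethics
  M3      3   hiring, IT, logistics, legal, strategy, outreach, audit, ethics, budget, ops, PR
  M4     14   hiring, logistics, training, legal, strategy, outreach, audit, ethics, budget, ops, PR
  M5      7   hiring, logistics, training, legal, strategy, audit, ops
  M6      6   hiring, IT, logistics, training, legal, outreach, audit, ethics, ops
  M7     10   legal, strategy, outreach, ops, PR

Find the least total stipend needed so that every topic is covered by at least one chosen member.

9

M3, M6 cover every topic at stipend 3 + 6 = 9.
Any cover uses at least 2 members; among all covering selections none totals below 9.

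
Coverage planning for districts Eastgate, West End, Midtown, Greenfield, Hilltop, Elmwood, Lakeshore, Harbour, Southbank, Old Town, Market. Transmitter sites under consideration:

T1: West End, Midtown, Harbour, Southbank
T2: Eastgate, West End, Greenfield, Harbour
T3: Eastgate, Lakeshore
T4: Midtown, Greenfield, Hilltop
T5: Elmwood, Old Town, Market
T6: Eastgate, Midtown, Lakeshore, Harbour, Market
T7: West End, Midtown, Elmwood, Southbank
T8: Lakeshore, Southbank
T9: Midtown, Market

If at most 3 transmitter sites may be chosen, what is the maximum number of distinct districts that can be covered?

Choosing T4, T6, T7 covers {Eastgate, West End, Midtown, Greenfield, Hilltop, Elmwood, Lakeshore, Harbour, Southbank, Market} — 10 districts.
No choice of 3 transmitter sites does better; here Old Town is left uncovered.

10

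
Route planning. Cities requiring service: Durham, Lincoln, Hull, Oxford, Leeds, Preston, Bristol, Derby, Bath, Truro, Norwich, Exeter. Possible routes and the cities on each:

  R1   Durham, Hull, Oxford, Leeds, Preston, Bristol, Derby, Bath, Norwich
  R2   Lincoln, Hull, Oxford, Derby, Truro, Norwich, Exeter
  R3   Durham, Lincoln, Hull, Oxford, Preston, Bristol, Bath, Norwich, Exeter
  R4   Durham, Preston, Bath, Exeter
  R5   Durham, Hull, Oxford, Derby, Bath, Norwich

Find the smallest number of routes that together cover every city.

R1, R2 together cover {Durham, Lincoln, Hull, Oxford, Leeds, Preston, Bristol, Derby, Bath, Truro, Norwich, Exeter} — every city.
No single route contains all 12 cities, so 2 is optimal.

2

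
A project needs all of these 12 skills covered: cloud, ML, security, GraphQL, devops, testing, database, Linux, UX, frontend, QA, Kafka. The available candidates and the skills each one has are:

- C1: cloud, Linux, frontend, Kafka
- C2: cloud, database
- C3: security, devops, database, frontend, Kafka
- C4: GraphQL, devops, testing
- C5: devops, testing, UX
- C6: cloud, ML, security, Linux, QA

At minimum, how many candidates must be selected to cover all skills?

4

C3, C4, C5, C6 together cover {cloud, ML, security, GraphQL, devops, testing, database, Linux, UX, frontend, QA, Kafka} — every skill.
No 3 of the 6 candidates cover everything (all 20 triples fall short), so 4 is minimum.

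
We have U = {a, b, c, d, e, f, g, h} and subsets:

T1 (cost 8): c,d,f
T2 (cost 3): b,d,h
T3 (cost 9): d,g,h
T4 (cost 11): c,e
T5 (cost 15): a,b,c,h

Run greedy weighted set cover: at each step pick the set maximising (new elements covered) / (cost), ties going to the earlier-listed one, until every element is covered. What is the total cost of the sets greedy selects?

46

Pick 1: T2 adds 3 new (b, d, h) at cost 3 (ratio 3/3).
Pick 2: T1 adds 2 new (c, f) at cost 8 (ratio 2/8).
Pick 3: T3 adds 1 new (g) at cost 9 (ratio 1/9).
Pick 4: T4 adds 1 new (e) at cost 11 (ratio 1/11).
Pick 5: T5 adds 1 new (a) at cost 15 (ratio 1/15).
Greedy total cost: 3 + 8 + 9 + 11 + 15 = 46. (The true optimum is 43, so greedy overshoots here.)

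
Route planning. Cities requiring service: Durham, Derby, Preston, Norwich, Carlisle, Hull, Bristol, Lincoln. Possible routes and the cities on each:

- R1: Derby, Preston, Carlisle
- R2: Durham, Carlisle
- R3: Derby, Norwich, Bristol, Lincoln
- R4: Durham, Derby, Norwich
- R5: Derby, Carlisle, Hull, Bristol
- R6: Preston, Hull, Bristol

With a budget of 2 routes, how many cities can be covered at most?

Choosing R1, R3 covers {Derby, Preston, Norwich, Carlisle, Bristol, Lincoln} — 6 cities.
No choice of 2 routes does better; here Durham, Hull are left uncovered.

6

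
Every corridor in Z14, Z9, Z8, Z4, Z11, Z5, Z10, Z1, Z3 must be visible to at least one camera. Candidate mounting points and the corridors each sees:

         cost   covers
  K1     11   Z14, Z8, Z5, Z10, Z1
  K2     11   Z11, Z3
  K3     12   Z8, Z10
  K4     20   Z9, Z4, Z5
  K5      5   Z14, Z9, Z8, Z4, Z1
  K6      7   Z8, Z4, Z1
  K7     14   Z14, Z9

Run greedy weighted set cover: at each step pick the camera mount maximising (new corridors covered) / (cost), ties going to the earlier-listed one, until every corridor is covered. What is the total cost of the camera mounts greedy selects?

27

Pick 1: K5 adds 5 new (Z14, Z9, Z8, Z4, Z1) at cost 5 (ratio 5/5).
Pick 2: K1 adds 2 new (Z5, Z10) at cost 11 (ratio 2/11).
Pick 3: K2 adds 2 new (Z11, Z3) at cost 11 (ratio 2/11).
Greedy total cost: 5 + 11 + 11 = 27.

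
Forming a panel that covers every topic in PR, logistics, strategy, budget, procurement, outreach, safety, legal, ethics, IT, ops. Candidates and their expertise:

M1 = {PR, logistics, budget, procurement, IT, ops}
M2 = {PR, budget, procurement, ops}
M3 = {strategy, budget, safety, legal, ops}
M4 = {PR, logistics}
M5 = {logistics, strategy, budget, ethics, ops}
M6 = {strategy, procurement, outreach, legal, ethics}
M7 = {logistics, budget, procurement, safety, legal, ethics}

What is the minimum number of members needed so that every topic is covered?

3

M1, M3, M6 together cover {PR, logistics, strategy, budget, procurement, outreach, safety, legal, ethics, IT, ops} — every topic.
No 2 of the 7 members cover everything (all 21 pairs fall short), so 3 is minimum.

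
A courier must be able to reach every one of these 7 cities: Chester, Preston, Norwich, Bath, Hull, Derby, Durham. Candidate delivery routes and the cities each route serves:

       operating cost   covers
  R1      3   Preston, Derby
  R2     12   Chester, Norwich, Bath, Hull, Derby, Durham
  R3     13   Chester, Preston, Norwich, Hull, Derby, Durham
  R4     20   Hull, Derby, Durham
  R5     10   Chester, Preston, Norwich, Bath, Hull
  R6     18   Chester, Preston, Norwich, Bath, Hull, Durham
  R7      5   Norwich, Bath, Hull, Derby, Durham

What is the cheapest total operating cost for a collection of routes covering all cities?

15

R1, R2 cover every city at operating cost 3 + 12 = 15.
Any cover uses at least 2 routes; among all covering selections none totals below 15.
Greedy by coverage-per-operating cost would pick R7, R1, R5 for 18 — worse than the optimum 15.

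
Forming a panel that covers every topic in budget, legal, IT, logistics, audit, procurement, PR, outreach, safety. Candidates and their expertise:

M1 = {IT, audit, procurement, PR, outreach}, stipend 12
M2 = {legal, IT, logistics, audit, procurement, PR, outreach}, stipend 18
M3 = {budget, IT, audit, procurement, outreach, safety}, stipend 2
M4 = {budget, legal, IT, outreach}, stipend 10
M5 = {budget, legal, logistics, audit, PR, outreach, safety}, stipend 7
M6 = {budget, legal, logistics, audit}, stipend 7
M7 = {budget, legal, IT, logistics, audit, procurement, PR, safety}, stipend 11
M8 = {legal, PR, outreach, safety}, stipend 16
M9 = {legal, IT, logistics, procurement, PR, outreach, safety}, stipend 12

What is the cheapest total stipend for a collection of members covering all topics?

M3, M5 cover every topic at stipend 2 + 7 = 9.
Any cover uses at least 2 members; among all covering selections none totals below 9.

9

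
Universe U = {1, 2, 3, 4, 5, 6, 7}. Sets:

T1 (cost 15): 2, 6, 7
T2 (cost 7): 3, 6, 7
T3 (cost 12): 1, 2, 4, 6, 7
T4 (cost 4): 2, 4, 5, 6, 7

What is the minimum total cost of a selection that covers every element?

T2, T3, T4 cover every element at cost 7 + 12 + 4 = 23.
Any cover uses at least 3 sets; among all covering selections none totals below 23.

23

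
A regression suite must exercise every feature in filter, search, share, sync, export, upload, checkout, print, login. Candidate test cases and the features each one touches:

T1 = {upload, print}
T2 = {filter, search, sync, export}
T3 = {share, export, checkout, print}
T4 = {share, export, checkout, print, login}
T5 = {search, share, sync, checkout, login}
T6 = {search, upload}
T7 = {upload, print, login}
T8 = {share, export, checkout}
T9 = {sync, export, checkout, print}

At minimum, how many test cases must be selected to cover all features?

3

T1, T2, T4 together cover {filter, search, share, sync, export, upload, checkout, print, login} — every feature.
No 2 of the 9 test cases cover everything (all 36 pairs fall short), so 3 is minimum.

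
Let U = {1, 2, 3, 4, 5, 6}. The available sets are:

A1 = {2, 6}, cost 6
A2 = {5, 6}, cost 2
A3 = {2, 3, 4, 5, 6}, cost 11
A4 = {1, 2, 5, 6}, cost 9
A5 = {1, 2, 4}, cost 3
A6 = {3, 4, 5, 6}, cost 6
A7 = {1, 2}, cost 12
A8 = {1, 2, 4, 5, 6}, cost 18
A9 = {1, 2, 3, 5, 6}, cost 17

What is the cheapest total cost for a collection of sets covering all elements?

9

A5, A6 cover every element at cost 3 + 6 = 9.
Any cover uses at least 2 sets; among all covering selections none totals below 9.
Greedy by coverage-per-cost would pick A2, A5, A6 for 11 — worse than the optimum 9.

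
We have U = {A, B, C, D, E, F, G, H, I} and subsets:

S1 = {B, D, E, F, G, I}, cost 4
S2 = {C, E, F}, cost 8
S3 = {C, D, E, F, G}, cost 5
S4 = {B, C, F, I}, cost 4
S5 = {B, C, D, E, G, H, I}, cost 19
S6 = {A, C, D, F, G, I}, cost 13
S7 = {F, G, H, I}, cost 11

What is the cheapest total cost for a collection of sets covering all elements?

S1, S6, S7 cover every element at cost 4 + 13 + 11 = 28.
Any cover uses at least 2 sets; among all covering selections none totals below 28.
Greedy by coverage-per-cost would pick S1, S4, S7, S6 for 32 — worse than the optimum 28.

28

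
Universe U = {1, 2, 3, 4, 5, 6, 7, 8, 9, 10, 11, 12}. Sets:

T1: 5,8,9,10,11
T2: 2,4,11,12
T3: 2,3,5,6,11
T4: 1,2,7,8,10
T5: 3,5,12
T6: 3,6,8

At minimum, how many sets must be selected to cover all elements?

T1, T2, T3, T4 together cover {1, 2, 3, 4, 5, 6, 7, 8, 9, 10, 11, 12} — every element.
No 3 of the 6 sets cover everything (all 20 triples fall short), so 4 is minimum.

4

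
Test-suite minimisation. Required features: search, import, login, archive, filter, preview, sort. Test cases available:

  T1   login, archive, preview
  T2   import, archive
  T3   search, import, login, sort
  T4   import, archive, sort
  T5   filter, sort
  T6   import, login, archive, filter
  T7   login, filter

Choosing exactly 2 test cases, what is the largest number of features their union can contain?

6

Choosing T1, T3 covers {search, import, login, archive, preview, sort} — 6 features.
No choice of 2 test cases does better; here filter is left uncovered.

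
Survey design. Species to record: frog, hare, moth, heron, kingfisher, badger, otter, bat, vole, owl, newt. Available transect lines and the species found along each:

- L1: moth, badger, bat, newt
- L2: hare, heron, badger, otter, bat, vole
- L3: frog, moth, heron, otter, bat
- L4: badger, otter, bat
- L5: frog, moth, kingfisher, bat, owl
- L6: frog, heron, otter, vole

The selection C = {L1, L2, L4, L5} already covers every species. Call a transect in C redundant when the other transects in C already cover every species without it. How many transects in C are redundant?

Drop L1: newt uncovered — not redundant.
Drop L2: hare, heron, vole uncovered — not redundant.
Drop L4: the rest still cover every species — redundant.
Drop L5: frog, kingfisher, owl uncovered — not redundant.
1 redundant: L4.

1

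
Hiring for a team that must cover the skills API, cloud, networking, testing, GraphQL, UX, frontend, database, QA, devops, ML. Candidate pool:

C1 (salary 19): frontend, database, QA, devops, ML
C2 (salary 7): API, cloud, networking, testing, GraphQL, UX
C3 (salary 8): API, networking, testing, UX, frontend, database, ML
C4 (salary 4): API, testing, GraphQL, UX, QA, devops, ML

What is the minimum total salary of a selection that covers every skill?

19

C2, C3, C4 cover every skill at salary 7 + 8 + 4 = 19.
Any cover uses at least 2 candidates; among all covering selections none totals below 19.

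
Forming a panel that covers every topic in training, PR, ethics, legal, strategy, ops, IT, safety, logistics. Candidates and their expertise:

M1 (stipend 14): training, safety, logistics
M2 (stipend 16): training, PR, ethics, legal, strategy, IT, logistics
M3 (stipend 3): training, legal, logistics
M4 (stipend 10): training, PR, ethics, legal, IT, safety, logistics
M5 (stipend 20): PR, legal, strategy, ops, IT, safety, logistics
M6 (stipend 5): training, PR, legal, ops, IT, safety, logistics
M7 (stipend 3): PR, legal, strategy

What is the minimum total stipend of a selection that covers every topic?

18

M4, M6, M7 cover every topic at stipend 10 + 5 + 3 = 18.
Any cover uses at least 2 members; among all covering selections none totals below 18.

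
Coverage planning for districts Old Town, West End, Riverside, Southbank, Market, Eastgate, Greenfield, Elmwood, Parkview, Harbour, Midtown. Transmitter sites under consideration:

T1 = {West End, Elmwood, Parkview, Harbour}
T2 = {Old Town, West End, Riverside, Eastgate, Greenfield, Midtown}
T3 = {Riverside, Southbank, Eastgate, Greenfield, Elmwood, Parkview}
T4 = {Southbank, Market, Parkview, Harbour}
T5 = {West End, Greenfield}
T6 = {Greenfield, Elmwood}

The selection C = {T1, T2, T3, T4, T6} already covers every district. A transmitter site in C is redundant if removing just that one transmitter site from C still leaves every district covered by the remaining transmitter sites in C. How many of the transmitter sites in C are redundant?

3

Drop T1: the rest still cover every district — redundant.
Drop T2: Old Town, Midtown uncovered — not redundant.
Drop T3: the rest still cover every district — redundant.
Drop T4: Market uncovered — not redundant.
Drop T6: the rest still cover every district — redundant.
3 redundant: T1, T3, T6.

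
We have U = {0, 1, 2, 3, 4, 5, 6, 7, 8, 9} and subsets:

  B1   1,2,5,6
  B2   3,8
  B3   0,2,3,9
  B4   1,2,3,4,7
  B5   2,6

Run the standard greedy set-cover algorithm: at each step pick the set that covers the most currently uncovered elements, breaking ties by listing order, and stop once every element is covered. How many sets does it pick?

Pick 1: B4 covers 5 new elements (1, 2, 3, 4, 7).
Pick 2: B1 covers 2 new elements (5, 6).
Pick 3: B3 covers 2 new elements (0, 9).
Pick 4: B2 covers 1 new elements (8).
Greedy uses 4 sets.

4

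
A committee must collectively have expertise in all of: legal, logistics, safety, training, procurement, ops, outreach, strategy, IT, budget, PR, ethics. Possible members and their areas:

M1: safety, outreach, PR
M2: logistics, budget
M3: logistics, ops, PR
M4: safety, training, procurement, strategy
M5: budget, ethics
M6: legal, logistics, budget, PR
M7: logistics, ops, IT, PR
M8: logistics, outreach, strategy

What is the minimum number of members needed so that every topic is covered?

5

M1, M4, M5, M6, M7 together cover {legal, logistics, safety, training, procurement, ops, outreach, strategy, IT, budget, PR, ethics} — every topic.
No 4 of the 8 members cover everything (all 70 size-4 selections fall short), so 5 is minimum.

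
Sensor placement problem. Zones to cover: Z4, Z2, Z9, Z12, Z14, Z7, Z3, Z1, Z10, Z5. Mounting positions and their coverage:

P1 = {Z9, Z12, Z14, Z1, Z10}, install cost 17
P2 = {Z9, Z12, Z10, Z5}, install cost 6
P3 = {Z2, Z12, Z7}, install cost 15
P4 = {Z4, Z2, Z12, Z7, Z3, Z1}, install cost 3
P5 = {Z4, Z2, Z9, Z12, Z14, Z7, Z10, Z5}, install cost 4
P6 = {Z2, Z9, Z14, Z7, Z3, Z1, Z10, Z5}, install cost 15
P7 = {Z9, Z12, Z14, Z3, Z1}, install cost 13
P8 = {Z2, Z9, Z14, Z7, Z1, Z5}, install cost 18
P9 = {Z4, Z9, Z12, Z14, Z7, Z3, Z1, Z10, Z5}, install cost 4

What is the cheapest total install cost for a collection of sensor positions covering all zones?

7

P4, P5 cover every zone at install cost 3 + 4 = 7.
Any cover uses at least 2 sensor positions; among all covering selections none totals below 7.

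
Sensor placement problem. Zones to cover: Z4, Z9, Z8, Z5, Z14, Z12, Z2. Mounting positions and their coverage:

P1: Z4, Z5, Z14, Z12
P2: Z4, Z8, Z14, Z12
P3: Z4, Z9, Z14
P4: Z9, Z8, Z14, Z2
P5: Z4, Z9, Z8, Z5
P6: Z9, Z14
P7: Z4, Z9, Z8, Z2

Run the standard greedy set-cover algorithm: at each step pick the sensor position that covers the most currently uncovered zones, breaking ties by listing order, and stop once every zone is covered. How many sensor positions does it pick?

Pick 1: P1 covers 4 new zones (Z4, Z5, Z14, Z12).
Pick 2: P4 covers 3 new zones (Z9, Z8, Z2).
Greedy uses 2 sensor positions.

2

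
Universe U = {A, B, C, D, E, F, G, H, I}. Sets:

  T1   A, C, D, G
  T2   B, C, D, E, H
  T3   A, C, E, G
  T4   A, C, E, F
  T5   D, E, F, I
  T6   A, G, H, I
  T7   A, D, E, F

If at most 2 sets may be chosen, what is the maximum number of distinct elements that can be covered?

Choosing T2, T6 covers {A, B, C, D, E, G, H, I} — 8 elements.
No choice of 2 sets does better; here F is left uncovered.

8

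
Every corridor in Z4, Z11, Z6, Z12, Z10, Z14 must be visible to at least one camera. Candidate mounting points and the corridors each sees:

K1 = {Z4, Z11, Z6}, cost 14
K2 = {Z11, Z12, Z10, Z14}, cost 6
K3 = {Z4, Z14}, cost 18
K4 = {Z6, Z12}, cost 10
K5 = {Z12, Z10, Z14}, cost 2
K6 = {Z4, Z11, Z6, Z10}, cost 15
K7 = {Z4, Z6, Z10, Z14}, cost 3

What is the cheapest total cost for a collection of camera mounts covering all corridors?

9

K2, K7 cover every corridor at cost 6 + 3 = 9.
Any cover uses at least 2 camera mounts; among all covering selections none totals below 9.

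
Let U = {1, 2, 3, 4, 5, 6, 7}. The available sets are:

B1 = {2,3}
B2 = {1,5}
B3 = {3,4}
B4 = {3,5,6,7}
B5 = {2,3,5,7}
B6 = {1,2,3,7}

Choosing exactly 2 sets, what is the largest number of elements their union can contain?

Choosing B4, B6 covers {1, 2, 3, 5, 6, 7} — 6 elements.
No choice of 2 sets does better; here 4 is left uncovered.

6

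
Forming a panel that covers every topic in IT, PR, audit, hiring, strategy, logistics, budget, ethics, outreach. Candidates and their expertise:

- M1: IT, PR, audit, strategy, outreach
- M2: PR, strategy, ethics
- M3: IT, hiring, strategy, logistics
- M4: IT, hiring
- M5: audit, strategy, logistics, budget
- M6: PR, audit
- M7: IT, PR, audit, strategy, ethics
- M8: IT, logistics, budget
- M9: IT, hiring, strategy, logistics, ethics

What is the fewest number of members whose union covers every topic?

3

M1, M5, M9 together cover {IT, PR, audit, hiring, strategy, logistics, budget, ethics, outreach} — every topic.
No 2 of the 9 members cover everything (all 36 pairs fall short), so 3 is minimum.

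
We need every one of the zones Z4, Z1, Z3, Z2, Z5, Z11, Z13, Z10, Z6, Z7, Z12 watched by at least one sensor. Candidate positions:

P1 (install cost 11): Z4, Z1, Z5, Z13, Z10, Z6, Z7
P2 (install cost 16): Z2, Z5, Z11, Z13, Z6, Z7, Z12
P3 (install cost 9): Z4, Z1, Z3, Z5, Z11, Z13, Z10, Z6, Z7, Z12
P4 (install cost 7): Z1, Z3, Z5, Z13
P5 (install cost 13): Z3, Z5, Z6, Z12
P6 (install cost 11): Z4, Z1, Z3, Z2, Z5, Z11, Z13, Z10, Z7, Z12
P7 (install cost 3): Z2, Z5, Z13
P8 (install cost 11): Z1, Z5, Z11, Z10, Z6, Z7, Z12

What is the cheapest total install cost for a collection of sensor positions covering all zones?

P3, P7 cover every zone at install cost 9 + 3 = 12.
Any cover uses at least 2 sensor positions; among all covering selections none totals below 12.

12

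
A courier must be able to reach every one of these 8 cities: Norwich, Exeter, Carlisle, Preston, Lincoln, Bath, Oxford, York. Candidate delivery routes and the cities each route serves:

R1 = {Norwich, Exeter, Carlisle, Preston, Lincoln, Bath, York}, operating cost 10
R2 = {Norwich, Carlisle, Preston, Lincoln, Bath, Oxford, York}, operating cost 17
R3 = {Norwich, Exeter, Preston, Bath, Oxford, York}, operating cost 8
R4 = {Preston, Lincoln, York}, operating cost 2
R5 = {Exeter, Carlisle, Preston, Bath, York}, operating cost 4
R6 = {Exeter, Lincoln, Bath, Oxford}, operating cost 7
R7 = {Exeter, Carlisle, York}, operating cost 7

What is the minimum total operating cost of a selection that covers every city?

14

R3, R4, R5 cover every city at operating cost 8 + 2 + 4 = 14.
Any cover uses at least 2 routes; among all covering selections none totals below 14.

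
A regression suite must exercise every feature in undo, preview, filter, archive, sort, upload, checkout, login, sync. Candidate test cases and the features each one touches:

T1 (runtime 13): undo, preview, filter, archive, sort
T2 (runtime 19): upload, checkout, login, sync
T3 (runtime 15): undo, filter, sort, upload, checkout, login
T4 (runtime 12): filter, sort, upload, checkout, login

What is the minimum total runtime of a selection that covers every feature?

32

T1, T2 cover every feature at runtime 13 + 19 = 32.
Any cover uses at least 2 test cases; among all covering selections none totals below 32.
Greedy by coverage-per-runtime would pick T4, T1, T2 for 44 — worse than the optimum 32.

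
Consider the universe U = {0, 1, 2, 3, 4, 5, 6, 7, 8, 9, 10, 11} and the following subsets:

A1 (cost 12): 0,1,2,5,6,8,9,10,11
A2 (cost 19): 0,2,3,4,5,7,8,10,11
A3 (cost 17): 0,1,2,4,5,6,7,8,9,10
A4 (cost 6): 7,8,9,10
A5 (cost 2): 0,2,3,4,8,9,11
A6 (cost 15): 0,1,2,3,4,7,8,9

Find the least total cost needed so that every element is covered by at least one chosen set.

19

A3, A5 cover every element at cost 17 + 2 = 19.
Any cover uses at least 2 sets; among all covering selections none totals below 19.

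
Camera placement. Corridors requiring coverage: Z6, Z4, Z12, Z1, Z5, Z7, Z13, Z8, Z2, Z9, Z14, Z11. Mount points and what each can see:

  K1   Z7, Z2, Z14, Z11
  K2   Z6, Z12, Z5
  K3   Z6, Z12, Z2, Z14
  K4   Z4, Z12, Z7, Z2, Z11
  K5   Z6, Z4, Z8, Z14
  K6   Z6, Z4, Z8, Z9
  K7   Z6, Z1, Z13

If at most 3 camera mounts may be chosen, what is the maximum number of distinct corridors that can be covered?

10

Choosing K1, K2, K6 covers {Z6, Z4, Z12, Z5, Z7, Z8, Z2, Z9, Z14, Z11} — 10 corridors.
No choice of 3 camera mounts does better; here Z1, Z13 are left uncovered.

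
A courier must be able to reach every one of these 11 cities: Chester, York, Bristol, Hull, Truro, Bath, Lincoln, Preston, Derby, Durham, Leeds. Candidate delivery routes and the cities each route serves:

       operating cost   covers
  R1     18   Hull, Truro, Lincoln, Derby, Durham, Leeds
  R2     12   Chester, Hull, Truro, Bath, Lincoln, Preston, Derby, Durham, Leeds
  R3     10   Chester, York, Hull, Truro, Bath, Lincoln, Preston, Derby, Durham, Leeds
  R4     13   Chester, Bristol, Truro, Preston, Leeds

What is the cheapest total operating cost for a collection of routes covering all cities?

23

R3, R4 cover every city at operating cost 10 + 13 = 23.
Any cover uses at least 2 routes; among all covering selections none totals below 23.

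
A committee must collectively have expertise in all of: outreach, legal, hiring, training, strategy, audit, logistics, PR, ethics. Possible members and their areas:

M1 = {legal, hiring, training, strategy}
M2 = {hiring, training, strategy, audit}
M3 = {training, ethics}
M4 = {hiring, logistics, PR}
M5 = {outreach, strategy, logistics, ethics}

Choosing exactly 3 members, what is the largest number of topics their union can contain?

8

Choosing M1, M2, M5 covers {outreach, legal, hiring, training, strategy, audit, logistics, ethics} — 8 topics.
No choice of 3 members does better; here PR is left uncovered.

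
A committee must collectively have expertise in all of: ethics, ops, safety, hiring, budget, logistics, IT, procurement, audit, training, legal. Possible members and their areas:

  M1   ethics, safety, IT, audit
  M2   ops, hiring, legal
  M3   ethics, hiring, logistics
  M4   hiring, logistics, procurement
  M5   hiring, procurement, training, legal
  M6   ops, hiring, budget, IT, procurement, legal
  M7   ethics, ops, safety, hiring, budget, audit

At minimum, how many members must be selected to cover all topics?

M1, M3, M5, M6 together cover {ethics, ops, safety, hiring, budget, logistics, IT, procurement, audit, training, legal} — every topic.
No 3 of the 7 members cover everything (all 35 triples fall short), so 4 is minimum.

4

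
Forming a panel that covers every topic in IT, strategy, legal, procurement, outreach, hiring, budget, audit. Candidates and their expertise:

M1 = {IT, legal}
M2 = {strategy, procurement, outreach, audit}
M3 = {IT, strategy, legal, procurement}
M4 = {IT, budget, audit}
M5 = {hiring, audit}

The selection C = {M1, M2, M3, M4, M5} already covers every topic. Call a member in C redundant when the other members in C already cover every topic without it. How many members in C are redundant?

2

Drop M1: the rest still cover every topic — redundant.
Drop M2: outreach uncovered — not redundant.
Drop M3: the rest still cover every topic — redundant.
Drop M4: budget uncovered — not redundant.
Drop M5: hiring uncovered — not redundant.
2 redundant: M1, M3.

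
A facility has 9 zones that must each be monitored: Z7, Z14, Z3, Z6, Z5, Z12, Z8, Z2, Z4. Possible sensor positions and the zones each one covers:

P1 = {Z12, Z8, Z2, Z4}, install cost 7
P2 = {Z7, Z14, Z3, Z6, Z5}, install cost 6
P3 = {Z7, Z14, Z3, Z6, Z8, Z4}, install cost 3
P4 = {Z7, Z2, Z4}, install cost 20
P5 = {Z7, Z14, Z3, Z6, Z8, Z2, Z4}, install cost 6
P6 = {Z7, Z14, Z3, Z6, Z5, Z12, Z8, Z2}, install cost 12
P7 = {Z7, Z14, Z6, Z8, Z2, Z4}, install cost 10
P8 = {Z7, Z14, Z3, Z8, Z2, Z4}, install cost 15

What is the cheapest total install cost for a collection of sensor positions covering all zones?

P1, P2 cover every zone at install cost 7 + 6 = 13.
Any cover uses at least 2 sensor positions; among all covering selections none totals below 13.
Greedy by coverage-per-install cost would pick P3, P1, P2 for 16 — worse than the optimum 13.

13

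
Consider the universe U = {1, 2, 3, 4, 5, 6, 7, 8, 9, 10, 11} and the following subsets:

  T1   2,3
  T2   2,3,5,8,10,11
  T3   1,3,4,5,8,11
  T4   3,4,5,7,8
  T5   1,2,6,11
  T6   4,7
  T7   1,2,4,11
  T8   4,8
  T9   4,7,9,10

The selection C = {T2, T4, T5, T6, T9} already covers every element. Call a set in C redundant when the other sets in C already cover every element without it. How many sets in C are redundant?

3

Drop T2: the rest still cover every element — redundant.
Drop T4: the rest still cover every element — redundant.
Drop T5: 1, 6 uncovered — not redundant.
Drop T6: the rest still cover every element — redundant.
Drop T9: 9 uncovered — not redundant.
3 redundant: T2, T4, T6.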